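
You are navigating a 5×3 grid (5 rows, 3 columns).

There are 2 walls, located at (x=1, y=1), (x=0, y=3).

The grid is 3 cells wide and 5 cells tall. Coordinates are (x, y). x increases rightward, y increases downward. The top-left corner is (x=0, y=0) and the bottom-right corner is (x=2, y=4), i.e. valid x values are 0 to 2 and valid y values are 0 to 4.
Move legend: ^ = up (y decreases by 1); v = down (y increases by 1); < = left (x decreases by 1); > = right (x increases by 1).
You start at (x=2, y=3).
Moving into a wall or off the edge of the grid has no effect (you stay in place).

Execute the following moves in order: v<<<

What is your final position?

Answer: Final position: (x=0, y=4)

Derivation:
Start: (x=2, y=3)
  v (down): (x=2, y=3) -> (x=2, y=4)
  < (left): (x=2, y=4) -> (x=1, y=4)
  < (left): (x=1, y=4) -> (x=0, y=4)
  < (left): blocked, stay at (x=0, y=4)
Final: (x=0, y=4)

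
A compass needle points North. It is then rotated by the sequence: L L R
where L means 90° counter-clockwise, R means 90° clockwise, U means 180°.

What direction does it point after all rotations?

Start: North
  L (left (90° counter-clockwise)) -> West
  L (left (90° counter-clockwise)) -> South
  R (right (90° clockwise)) -> West
Final: West

Answer: Final heading: West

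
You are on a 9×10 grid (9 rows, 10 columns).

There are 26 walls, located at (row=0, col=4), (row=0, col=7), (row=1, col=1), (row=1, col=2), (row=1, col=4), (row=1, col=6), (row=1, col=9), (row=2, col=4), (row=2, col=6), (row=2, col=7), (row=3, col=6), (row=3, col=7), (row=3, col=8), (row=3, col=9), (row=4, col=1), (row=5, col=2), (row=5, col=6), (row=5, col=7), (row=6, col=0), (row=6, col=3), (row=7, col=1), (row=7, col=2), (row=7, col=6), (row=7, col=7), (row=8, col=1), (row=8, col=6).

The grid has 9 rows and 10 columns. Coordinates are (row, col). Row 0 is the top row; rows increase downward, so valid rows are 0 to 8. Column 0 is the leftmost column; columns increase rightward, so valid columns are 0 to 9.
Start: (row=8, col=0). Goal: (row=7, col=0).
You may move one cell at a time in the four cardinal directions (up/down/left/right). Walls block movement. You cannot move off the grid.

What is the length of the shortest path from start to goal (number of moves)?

Answer: Shortest path length: 1

Derivation:
BFS from (row=8, col=0) until reaching (row=7, col=0):
  Distance 0: (row=8, col=0)
  Distance 1: (row=7, col=0)  <- goal reached here
One shortest path (1 moves): (row=8, col=0) -> (row=7, col=0)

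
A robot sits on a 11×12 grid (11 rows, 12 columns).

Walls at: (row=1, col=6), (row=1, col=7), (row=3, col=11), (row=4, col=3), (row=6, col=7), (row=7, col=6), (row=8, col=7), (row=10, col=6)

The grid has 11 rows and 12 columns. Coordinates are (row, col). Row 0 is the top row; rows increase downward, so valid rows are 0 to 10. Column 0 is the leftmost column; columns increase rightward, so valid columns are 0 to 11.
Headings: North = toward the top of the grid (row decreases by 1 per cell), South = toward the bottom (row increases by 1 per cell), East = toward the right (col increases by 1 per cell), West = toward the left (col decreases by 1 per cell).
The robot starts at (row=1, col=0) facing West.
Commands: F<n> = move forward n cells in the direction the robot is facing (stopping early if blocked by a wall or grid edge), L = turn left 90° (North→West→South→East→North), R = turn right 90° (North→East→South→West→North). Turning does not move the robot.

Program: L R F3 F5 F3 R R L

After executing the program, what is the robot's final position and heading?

Start: (row=1, col=0), facing West
  L: turn left, now facing South
  R: turn right, now facing West
  F3: move forward 0/3 (blocked), now at (row=1, col=0)
  F5: move forward 0/5 (blocked), now at (row=1, col=0)
  F3: move forward 0/3 (blocked), now at (row=1, col=0)
  R: turn right, now facing North
  R: turn right, now facing East
  L: turn left, now facing North
Final: (row=1, col=0), facing North

Answer: Final position: (row=1, col=0), facing North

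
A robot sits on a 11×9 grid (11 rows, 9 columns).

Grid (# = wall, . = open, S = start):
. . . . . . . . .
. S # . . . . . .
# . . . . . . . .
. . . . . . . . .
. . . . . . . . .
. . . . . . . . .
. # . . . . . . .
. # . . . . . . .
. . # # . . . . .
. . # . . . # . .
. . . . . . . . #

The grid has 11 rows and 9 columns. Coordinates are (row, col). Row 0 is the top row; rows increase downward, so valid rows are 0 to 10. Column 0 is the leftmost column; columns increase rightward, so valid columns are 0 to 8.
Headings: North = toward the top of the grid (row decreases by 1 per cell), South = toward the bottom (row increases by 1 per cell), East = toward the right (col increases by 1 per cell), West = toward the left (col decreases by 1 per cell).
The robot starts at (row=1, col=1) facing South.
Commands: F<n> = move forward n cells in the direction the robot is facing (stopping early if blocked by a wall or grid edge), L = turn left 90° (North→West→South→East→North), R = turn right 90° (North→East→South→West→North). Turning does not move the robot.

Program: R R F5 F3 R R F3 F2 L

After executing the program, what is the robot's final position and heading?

Start: (row=1, col=1), facing South
  R: turn right, now facing West
  R: turn right, now facing North
  F5: move forward 1/5 (blocked), now at (row=0, col=1)
  F3: move forward 0/3 (blocked), now at (row=0, col=1)
  R: turn right, now facing East
  R: turn right, now facing South
  F3: move forward 3, now at (row=3, col=1)
  F2: move forward 2, now at (row=5, col=1)
  L: turn left, now facing East
Final: (row=5, col=1), facing East

Answer: Final position: (row=5, col=1), facing East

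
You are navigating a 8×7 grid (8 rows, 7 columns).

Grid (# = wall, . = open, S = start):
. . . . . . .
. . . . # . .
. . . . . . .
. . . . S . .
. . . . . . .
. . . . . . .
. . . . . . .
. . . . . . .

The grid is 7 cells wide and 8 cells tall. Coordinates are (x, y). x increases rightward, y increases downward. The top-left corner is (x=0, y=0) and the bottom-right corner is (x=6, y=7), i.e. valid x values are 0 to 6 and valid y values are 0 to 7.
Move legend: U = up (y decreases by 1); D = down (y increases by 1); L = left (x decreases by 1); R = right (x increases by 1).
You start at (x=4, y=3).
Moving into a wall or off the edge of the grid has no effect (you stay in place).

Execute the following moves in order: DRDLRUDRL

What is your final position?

Answer: Final position: (x=5, y=5)

Derivation:
Start: (x=4, y=3)
  D (down): (x=4, y=3) -> (x=4, y=4)
  R (right): (x=4, y=4) -> (x=5, y=4)
  D (down): (x=5, y=4) -> (x=5, y=5)
  L (left): (x=5, y=5) -> (x=4, y=5)
  R (right): (x=4, y=5) -> (x=5, y=5)
  U (up): (x=5, y=5) -> (x=5, y=4)
  D (down): (x=5, y=4) -> (x=5, y=5)
  R (right): (x=5, y=5) -> (x=6, y=5)
  L (left): (x=6, y=5) -> (x=5, y=5)
Final: (x=5, y=5)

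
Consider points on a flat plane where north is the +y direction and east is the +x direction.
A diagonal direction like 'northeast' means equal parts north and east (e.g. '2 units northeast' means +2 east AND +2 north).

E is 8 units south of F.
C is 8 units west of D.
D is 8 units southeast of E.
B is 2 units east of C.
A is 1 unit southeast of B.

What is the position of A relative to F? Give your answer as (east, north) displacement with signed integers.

Place F at the origin (east=0, north=0).
  E is 8 units south of F: delta (east=+0, north=-8); E at (east=0, north=-8).
  D is 8 units southeast of E: delta (east=+8, north=-8); D at (east=8, north=-16).
  C is 8 units west of D: delta (east=-8, north=+0); C at (east=0, north=-16).
  B is 2 units east of C: delta (east=+2, north=+0); B at (east=2, north=-16).
  A is 1 unit southeast of B: delta (east=+1, north=-1); A at (east=3, north=-17).
Therefore A relative to F: (east=3, north=-17).

Answer: A is at (east=3, north=-17) relative to F.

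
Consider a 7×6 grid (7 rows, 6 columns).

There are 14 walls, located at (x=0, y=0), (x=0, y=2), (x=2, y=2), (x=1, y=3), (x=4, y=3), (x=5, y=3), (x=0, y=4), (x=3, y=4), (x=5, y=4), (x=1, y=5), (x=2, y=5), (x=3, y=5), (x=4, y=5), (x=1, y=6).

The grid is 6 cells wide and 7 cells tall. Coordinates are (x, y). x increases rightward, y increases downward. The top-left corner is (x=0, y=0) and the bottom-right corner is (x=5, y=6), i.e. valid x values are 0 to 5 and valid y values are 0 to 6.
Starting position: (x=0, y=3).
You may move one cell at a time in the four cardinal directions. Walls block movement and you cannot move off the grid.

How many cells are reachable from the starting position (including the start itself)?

BFS flood-fill from (x=0, y=3):
  Distance 0: (x=0, y=3)
Total reachable: 1 (grid has 28 open cells total)

Answer: Reachable cells: 1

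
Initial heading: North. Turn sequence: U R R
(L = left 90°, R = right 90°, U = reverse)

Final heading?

Answer: Final heading: North

Derivation:
Start: North
  U (U-turn (180°)) -> South
  R (right (90° clockwise)) -> West
  R (right (90° clockwise)) -> North
Final: North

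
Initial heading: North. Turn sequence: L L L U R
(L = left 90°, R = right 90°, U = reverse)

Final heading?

Start: North
  L (left (90° counter-clockwise)) -> West
  L (left (90° counter-clockwise)) -> South
  L (left (90° counter-clockwise)) -> East
  U (U-turn (180°)) -> West
  R (right (90° clockwise)) -> North
Final: North

Answer: Final heading: North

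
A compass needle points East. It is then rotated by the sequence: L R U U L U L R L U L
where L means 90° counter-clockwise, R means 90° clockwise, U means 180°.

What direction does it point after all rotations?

Answer: Final heading: South

Derivation:
Start: East
  L (left (90° counter-clockwise)) -> North
  R (right (90° clockwise)) -> East
  U (U-turn (180°)) -> West
  U (U-turn (180°)) -> East
  L (left (90° counter-clockwise)) -> North
  U (U-turn (180°)) -> South
  L (left (90° counter-clockwise)) -> East
  R (right (90° clockwise)) -> South
  L (left (90° counter-clockwise)) -> East
  U (U-turn (180°)) -> West
  L (left (90° counter-clockwise)) -> South
Final: South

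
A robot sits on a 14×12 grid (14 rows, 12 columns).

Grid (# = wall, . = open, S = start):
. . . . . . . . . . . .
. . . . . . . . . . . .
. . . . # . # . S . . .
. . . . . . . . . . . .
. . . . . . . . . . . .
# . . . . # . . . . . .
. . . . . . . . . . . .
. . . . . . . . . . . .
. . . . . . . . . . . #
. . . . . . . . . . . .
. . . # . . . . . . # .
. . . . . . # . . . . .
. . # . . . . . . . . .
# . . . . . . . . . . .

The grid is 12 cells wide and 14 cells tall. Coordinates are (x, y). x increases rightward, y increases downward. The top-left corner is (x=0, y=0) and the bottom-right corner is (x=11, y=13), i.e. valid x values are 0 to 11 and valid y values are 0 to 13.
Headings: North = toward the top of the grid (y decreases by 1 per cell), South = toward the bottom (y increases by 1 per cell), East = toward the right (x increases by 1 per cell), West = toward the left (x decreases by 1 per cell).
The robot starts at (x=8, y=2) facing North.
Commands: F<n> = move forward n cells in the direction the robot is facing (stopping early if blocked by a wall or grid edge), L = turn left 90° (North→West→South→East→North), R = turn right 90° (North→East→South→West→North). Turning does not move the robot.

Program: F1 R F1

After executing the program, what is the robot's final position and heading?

Start: (x=8, y=2), facing North
  F1: move forward 1, now at (x=8, y=1)
  R: turn right, now facing East
  F1: move forward 1, now at (x=9, y=1)
Final: (x=9, y=1), facing East

Answer: Final position: (x=9, y=1), facing East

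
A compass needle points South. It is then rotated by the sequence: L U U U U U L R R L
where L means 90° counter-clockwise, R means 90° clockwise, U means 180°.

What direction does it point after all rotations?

Answer: Final heading: West

Derivation:
Start: South
  L (left (90° counter-clockwise)) -> East
  U (U-turn (180°)) -> West
  U (U-turn (180°)) -> East
  U (U-turn (180°)) -> West
  U (U-turn (180°)) -> East
  U (U-turn (180°)) -> West
  L (left (90° counter-clockwise)) -> South
  R (right (90° clockwise)) -> West
  R (right (90° clockwise)) -> North
  L (left (90° counter-clockwise)) -> West
Final: West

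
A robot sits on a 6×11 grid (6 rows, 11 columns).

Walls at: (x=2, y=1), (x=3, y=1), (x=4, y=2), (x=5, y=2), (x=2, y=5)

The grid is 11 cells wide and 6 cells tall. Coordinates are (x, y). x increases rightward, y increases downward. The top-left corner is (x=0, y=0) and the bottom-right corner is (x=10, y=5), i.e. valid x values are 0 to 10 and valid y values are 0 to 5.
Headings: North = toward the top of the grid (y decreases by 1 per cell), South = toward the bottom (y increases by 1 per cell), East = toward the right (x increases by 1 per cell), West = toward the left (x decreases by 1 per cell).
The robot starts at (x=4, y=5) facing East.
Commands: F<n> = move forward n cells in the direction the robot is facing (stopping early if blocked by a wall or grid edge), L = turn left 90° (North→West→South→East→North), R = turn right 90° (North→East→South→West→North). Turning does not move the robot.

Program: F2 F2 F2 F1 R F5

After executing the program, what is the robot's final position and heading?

Start: (x=4, y=5), facing East
  F2: move forward 2, now at (x=6, y=5)
  F2: move forward 2, now at (x=8, y=5)
  F2: move forward 2, now at (x=10, y=5)
  F1: move forward 0/1 (blocked), now at (x=10, y=5)
  R: turn right, now facing South
  F5: move forward 0/5 (blocked), now at (x=10, y=5)
Final: (x=10, y=5), facing South

Answer: Final position: (x=10, y=5), facing South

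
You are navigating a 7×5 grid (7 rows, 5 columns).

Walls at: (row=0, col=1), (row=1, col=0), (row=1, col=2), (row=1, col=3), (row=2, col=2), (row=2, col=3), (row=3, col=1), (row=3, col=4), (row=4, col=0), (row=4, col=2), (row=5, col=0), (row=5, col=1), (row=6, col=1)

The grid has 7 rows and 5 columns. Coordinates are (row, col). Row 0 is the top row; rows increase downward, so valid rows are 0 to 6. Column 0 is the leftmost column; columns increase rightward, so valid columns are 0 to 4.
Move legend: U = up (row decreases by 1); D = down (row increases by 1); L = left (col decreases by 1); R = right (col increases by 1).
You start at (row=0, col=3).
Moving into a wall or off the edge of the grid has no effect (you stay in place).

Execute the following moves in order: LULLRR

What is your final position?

Start: (row=0, col=3)
  L (left): (row=0, col=3) -> (row=0, col=2)
  U (up): blocked, stay at (row=0, col=2)
  L (left): blocked, stay at (row=0, col=2)
  L (left): blocked, stay at (row=0, col=2)
  R (right): (row=0, col=2) -> (row=0, col=3)
  R (right): (row=0, col=3) -> (row=0, col=4)
Final: (row=0, col=4)

Answer: Final position: (row=0, col=4)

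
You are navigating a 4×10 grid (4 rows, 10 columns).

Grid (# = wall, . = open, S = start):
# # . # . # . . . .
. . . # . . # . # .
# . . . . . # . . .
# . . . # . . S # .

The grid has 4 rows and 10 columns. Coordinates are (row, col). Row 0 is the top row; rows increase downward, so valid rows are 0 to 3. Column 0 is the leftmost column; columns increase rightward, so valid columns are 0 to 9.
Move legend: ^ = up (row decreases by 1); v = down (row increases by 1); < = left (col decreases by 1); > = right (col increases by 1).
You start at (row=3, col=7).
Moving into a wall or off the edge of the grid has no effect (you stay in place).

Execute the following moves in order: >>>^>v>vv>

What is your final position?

Start: (row=3, col=7)
  [×3]> (right): blocked, stay at (row=3, col=7)
  ^ (up): (row=3, col=7) -> (row=2, col=7)
  > (right): (row=2, col=7) -> (row=2, col=8)
  v (down): blocked, stay at (row=2, col=8)
  > (right): (row=2, col=8) -> (row=2, col=9)
  v (down): (row=2, col=9) -> (row=3, col=9)
  v (down): blocked, stay at (row=3, col=9)
  > (right): blocked, stay at (row=3, col=9)
Final: (row=3, col=9)

Answer: Final position: (row=3, col=9)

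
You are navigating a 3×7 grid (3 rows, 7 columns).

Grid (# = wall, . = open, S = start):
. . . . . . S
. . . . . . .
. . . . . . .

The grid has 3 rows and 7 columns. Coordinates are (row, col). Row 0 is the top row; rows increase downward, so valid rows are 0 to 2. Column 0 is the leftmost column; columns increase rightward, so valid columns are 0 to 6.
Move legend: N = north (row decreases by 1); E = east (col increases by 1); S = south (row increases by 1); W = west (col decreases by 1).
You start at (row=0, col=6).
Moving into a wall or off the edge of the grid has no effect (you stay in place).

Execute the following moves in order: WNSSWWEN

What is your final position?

Answer: Final position: (row=1, col=4)

Derivation:
Start: (row=0, col=6)
  W (west): (row=0, col=6) -> (row=0, col=5)
  N (north): blocked, stay at (row=0, col=5)
  S (south): (row=0, col=5) -> (row=1, col=5)
  S (south): (row=1, col=5) -> (row=2, col=5)
  W (west): (row=2, col=5) -> (row=2, col=4)
  W (west): (row=2, col=4) -> (row=2, col=3)
  E (east): (row=2, col=3) -> (row=2, col=4)
  N (north): (row=2, col=4) -> (row=1, col=4)
Final: (row=1, col=4)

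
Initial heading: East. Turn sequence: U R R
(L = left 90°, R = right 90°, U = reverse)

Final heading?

Answer: Final heading: East

Derivation:
Start: East
  U (U-turn (180°)) -> West
  R (right (90° clockwise)) -> North
  R (right (90° clockwise)) -> East
Final: East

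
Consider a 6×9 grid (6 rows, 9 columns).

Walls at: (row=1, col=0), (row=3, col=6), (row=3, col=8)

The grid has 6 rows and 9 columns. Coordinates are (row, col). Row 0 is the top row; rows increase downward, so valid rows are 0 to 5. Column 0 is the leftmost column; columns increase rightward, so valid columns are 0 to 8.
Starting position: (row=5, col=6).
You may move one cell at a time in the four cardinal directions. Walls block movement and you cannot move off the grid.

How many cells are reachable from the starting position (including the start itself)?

Answer: Reachable cells: 51

Derivation:
BFS flood-fill from (row=5, col=6):
  Distance 0: (row=5, col=6)
  Distance 1: (row=4, col=6), (row=5, col=5), (row=5, col=7)
  Distance 2: (row=4, col=5), (row=4, col=7), (row=5, col=4), (row=5, col=8)
  Distance 3: (row=3, col=5), (row=3, col=7), (row=4, col=4), (row=4, col=8), (row=5, col=3)
  Distance 4: (row=2, col=5), (row=2, col=7), (row=3, col=4), (row=4, col=3), (row=5, col=2)
  Distance 5: (row=1, col=5), (row=1, col=7), (row=2, col=4), (row=2, col=6), (row=2, col=8), (row=3, col=3), (row=4, col=2), (row=5, col=1)
  Distance 6: (row=0, col=5), (row=0, col=7), (row=1, col=4), (row=1, col=6), (row=1, col=8), (row=2, col=3), (row=3, col=2), (row=4, col=1), (row=5, col=0)
  Distance 7: (row=0, col=4), (row=0, col=6), (row=0, col=8), (row=1, col=3), (row=2, col=2), (row=3, col=1), (row=4, col=0)
  Distance 8: (row=0, col=3), (row=1, col=2), (row=2, col=1), (row=3, col=0)
  Distance 9: (row=0, col=2), (row=1, col=1), (row=2, col=0)
  Distance 10: (row=0, col=1)
  Distance 11: (row=0, col=0)
Total reachable: 51 (grid has 51 open cells total)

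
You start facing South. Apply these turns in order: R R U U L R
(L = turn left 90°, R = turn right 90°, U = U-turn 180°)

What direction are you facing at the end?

Start: South
  R (right (90° clockwise)) -> West
  R (right (90° clockwise)) -> North
  U (U-turn (180°)) -> South
  U (U-turn (180°)) -> North
  L (left (90° counter-clockwise)) -> West
  R (right (90° clockwise)) -> North
Final: North

Answer: Final heading: North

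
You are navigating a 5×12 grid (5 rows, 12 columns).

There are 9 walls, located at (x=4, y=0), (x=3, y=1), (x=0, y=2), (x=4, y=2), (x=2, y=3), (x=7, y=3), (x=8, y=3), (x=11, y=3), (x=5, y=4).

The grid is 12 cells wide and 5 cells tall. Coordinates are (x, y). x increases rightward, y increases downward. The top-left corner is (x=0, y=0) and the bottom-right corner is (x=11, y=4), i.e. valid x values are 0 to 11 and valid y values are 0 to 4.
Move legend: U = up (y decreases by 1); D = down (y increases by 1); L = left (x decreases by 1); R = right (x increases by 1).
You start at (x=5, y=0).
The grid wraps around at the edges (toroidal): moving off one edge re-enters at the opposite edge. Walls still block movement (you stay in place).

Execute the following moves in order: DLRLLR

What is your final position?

Answer: Final position: (x=5, y=1)

Derivation:
Start: (x=5, y=0)
  D (down): (x=5, y=0) -> (x=5, y=1)
  L (left): (x=5, y=1) -> (x=4, y=1)
  R (right): (x=4, y=1) -> (x=5, y=1)
  L (left): (x=5, y=1) -> (x=4, y=1)
  L (left): blocked, stay at (x=4, y=1)
  R (right): (x=4, y=1) -> (x=5, y=1)
Final: (x=5, y=1)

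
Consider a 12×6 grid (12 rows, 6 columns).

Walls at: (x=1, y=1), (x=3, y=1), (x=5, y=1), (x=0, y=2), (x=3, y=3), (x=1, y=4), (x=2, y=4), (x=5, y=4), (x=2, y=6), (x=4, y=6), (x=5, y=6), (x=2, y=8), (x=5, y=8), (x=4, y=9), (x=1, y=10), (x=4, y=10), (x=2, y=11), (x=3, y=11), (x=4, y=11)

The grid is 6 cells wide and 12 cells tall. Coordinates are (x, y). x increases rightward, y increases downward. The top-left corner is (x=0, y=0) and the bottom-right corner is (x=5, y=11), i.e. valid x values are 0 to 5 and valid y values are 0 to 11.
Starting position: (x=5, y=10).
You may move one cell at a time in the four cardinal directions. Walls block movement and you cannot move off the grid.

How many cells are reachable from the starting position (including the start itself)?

Answer: Reachable cells: 3

Derivation:
BFS flood-fill from (x=5, y=10):
  Distance 0: (x=5, y=10)
  Distance 1: (x=5, y=9), (x=5, y=11)
Total reachable: 3 (grid has 53 open cells total)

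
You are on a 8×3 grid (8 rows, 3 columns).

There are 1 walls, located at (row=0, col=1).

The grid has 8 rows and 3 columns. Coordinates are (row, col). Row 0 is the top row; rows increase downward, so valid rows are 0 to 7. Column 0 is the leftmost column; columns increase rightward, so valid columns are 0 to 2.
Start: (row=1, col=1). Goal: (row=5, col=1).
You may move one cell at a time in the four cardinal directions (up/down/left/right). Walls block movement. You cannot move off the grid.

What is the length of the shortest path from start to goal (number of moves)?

BFS from (row=1, col=1) until reaching (row=5, col=1):
  Distance 0: (row=1, col=1)
  Distance 1: (row=1, col=0), (row=1, col=2), (row=2, col=1)
  Distance 2: (row=0, col=0), (row=0, col=2), (row=2, col=0), (row=2, col=2), (row=3, col=1)
  Distance 3: (row=3, col=0), (row=3, col=2), (row=4, col=1)
  Distance 4: (row=4, col=0), (row=4, col=2), (row=5, col=1)  <- goal reached here
One shortest path (4 moves): (row=1, col=1) -> (row=2, col=1) -> (row=3, col=1) -> (row=4, col=1) -> (row=5, col=1)

Answer: Shortest path length: 4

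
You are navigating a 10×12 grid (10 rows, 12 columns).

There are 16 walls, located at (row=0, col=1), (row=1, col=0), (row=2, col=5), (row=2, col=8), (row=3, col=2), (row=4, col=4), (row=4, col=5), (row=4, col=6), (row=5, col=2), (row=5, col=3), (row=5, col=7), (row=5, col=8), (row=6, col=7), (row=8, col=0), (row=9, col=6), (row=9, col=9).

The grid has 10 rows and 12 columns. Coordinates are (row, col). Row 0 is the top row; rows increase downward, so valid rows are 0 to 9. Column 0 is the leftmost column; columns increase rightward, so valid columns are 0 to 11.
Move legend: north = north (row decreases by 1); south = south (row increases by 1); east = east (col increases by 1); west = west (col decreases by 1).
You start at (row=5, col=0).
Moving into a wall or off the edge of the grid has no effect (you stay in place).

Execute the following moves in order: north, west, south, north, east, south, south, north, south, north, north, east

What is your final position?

Start: (row=5, col=0)
  north (north): (row=5, col=0) -> (row=4, col=0)
  west (west): blocked, stay at (row=4, col=0)
  south (south): (row=4, col=0) -> (row=5, col=0)
  north (north): (row=5, col=0) -> (row=4, col=0)
  east (east): (row=4, col=0) -> (row=4, col=1)
  south (south): (row=4, col=1) -> (row=5, col=1)
  south (south): (row=5, col=1) -> (row=6, col=1)
  north (north): (row=6, col=1) -> (row=5, col=1)
  south (south): (row=5, col=1) -> (row=6, col=1)
  north (north): (row=6, col=1) -> (row=5, col=1)
  north (north): (row=5, col=1) -> (row=4, col=1)
  east (east): (row=4, col=1) -> (row=4, col=2)
Final: (row=4, col=2)

Answer: Final position: (row=4, col=2)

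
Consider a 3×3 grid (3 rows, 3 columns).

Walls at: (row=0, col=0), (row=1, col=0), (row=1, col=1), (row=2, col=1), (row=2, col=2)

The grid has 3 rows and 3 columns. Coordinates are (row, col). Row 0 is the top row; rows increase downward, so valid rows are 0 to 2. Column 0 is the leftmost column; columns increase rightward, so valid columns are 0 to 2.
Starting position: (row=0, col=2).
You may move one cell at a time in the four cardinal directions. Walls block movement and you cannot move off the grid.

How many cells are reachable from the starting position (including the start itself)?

Answer: Reachable cells: 3

Derivation:
BFS flood-fill from (row=0, col=2):
  Distance 0: (row=0, col=2)
  Distance 1: (row=0, col=1), (row=1, col=2)
Total reachable: 3 (grid has 4 open cells total)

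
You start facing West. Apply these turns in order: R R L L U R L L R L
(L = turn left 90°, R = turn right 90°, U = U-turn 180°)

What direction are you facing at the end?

Answer: Final heading: North

Derivation:
Start: West
  R (right (90° clockwise)) -> North
  R (right (90° clockwise)) -> East
  L (left (90° counter-clockwise)) -> North
  L (left (90° counter-clockwise)) -> West
  U (U-turn (180°)) -> East
  R (right (90° clockwise)) -> South
  L (left (90° counter-clockwise)) -> East
  L (left (90° counter-clockwise)) -> North
  R (right (90° clockwise)) -> East
  L (left (90° counter-clockwise)) -> North
Final: North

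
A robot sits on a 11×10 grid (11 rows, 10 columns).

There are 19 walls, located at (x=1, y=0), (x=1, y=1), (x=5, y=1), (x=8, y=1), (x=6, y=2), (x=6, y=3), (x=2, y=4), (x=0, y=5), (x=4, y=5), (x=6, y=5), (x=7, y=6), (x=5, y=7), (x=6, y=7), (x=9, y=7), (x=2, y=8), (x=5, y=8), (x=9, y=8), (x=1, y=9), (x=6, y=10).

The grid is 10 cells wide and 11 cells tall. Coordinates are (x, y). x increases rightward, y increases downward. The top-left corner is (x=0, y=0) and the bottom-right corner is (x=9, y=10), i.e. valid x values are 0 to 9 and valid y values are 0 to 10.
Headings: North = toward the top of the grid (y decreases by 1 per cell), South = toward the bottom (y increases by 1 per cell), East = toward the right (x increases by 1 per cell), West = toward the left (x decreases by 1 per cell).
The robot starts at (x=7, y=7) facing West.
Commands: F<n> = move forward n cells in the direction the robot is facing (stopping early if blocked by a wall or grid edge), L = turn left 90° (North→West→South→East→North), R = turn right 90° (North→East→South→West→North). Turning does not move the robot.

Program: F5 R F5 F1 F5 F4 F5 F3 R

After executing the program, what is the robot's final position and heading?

Answer: Final position: (x=7, y=7), facing East

Derivation:
Start: (x=7, y=7), facing West
  F5: move forward 0/5 (blocked), now at (x=7, y=7)
  R: turn right, now facing North
  F5: move forward 0/5 (blocked), now at (x=7, y=7)
  F1: move forward 0/1 (blocked), now at (x=7, y=7)
  F5: move forward 0/5 (blocked), now at (x=7, y=7)
  F4: move forward 0/4 (blocked), now at (x=7, y=7)
  F5: move forward 0/5 (blocked), now at (x=7, y=7)
  F3: move forward 0/3 (blocked), now at (x=7, y=7)
  R: turn right, now facing East
Final: (x=7, y=7), facing East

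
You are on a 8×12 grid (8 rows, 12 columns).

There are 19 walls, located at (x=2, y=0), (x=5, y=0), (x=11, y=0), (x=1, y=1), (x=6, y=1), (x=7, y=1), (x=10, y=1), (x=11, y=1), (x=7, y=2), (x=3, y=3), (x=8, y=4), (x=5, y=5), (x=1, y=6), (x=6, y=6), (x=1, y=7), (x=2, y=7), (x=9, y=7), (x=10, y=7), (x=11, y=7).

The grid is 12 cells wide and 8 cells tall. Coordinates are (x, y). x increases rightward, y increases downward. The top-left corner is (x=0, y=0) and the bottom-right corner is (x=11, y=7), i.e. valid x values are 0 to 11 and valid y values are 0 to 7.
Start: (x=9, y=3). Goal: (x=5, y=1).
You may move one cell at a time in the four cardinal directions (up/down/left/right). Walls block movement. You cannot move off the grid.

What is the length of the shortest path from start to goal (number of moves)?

BFS from (x=9, y=3) until reaching (x=5, y=1):
  Distance 0: (x=9, y=3)
  Distance 1: (x=9, y=2), (x=8, y=3), (x=10, y=3), (x=9, y=4)
  Distance 2: (x=9, y=1), (x=8, y=2), (x=10, y=2), (x=7, y=3), (x=11, y=3), (x=10, y=4), (x=9, y=5)
  Distance 3: (x=9, y=0), (x=8, y=1), (x=11, y=2), (x=6, y=3), (x=7, y=4), (x=11, y=4), (x=8, y=5), (x=10, y=5), (x=9, y=6)
  Distance 4: (x=8, y=0), (x=10, y=0), (x=6, y=2), (x=5, y=3), (x=6, y=4), (x=7, y=5), (x=11, y=5), (x=8, y=6), (x=10, y=6)
  Distance 5: (x=7, y=0), (x=5, y=2), (x=4, y=3), (x=5, y=4), (x=6, y=5), (x=7, y=6), (x=11, y=6), (x=8, y=7)
  Distance 6: (x=6, y=0), (x=5, y=1), (x=4, y=2), (x=4, y=4), (x=7, y=7)  <- goal reached here
One shortest path (6 moves): (x=9, y=3) -> (x=8, y=3) -> (x=7, y=3) -> (x=6, y=3) -> (x=5, y=3) -> (x=5, y=2) -> (x=5, y=1)

Answer: Shortest path length: 6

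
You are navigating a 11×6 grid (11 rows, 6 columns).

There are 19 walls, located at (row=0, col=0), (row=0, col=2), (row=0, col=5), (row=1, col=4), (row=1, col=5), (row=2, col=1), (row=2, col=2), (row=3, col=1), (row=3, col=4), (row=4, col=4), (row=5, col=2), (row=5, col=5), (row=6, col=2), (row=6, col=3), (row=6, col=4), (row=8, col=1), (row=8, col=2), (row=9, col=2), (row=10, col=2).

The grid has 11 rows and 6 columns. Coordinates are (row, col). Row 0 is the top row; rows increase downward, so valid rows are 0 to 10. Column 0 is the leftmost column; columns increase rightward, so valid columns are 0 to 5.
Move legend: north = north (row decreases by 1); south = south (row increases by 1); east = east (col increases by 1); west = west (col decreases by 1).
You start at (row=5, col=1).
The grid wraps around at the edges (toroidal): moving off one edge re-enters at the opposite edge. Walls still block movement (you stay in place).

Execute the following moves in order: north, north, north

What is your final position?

Start: (row=5, col=1)
  north (north): (row=5, col=1) -> (row=4, col=1)
  north (north): blocked, stay at (row=4, col=1)
  north (north): blocked, stay at (row=4, col=1)
Final: (row=4, col=1)

Answer: Final position: (row=4, col=1)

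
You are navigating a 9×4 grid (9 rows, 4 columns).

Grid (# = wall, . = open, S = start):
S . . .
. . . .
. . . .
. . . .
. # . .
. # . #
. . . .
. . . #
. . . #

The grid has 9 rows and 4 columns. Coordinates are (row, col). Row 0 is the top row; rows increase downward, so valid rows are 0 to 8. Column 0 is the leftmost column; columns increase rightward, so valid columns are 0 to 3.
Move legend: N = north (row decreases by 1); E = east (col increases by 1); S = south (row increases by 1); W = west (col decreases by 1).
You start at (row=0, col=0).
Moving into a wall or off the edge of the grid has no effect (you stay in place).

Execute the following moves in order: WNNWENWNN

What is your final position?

Start: (row=0, col=0)
  W (west): blocked, stay at (row=0, col=0)
  N (north): blocked, stay at (row=0, col=0)
  N (north): blocked, stay at (row=0, col=0)
  W (west): blocked, stay at (row=0, col=0)
  E (east): (row=0, col=0) -> (row=0, col=1)
  N (north): blocked, stay at (row=0, col=1)
  W (west): (row=0, col=1) -> (row=0, col=0)
  N (north): blocked, stay at (row=0, col=0)
  N (north): blocked, stay at (row=0, col=0)
Final: (row=0, col=0)

Answer: Final position: (row=0, col=0)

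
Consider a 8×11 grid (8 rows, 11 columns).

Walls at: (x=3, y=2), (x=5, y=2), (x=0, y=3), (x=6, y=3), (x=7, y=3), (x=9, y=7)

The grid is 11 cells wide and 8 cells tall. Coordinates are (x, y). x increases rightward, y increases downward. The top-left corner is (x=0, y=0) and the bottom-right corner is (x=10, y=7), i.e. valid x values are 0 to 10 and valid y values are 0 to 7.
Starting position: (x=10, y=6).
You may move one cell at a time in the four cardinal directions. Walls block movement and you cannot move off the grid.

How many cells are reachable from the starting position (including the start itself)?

Answer: Reachable cells: 82

Derivation:
BFS flood-fill from (x=10, y=6):
  Distance 0: (x=10, y=6)
  Distance 1: (x=10, y=5), (x=9, y=6), (x=10, y=7)
  Distance 2: (x=10, y=4), (x=9, y=5), (x=8, y=6)
  Distance 3: (x=10, y=3), (x=9, y=4), (x=8, y=5), (x=7, y=6), (x=8, y=7)
  Distance 4: (x=10, y=2), (x=9, y=3), (x=8, y=4), (x=7, y=5), (x=6, y=6), (x=7, y=7)
  Distance 5: (x=10, y=1), (x=9, y=2), (x=8, y=3), (x=7, y=4), (x=6, y=5), (x=5, y=6), (x=6, y=7)
  Distance 6: (x=10, y=0), (x=9, y=1), (x=8, y=2), (x=6, y=4), (x=5, y=5), (x=4, y=6), (x=5, y=7)
  Distance 7: (x=9, y=0), (x=8, y=1), (x=7, y=2), (x=5, y=4), (x=4, y=5), (x=3, y=6), (x=4, y=7)
  Distance 8: (x=8, y=0), (x=7, y=1), (x=6, y=2), (x=5, y=3), (x=4, y=4), (x=3, y=5), (x=2, y=6), (x=3, y=7)
  Distance 9: (x=7, y=0), (x=6, y=1), (x=4, y=3), (x=3, y=4), (x=2, y=5), (x=1, y=6), (x=2, y=7)
  Distance 10: (x=6, y=0), (x=5, y=1), (x=4, y=2), (x=3, y=3), (x=2, y=4), (x=1, y=5), (x=0, y=6), (x=1, y=7)
  Distance 11: (x=5, y=0), (x=4, y=1), (x=2, y=3), (x=1, y=4), (x=0, y=5), (x=0, y=7)
  Distance 12: (x=4, y=0), (x=3, y=1), (x=2, y=2), (x=1, y=3), (x=0, y=4)
  Distance 13: (x=3, y=0), (x=2, y=1), (x=1, y=2)
  Distance 14: (x=2, y=0), (x=1, y=1), (x=0, y=2)
  Distance 15: (x=1, y=0), (x=0, y=1)
  Distance 16: (x=0, y=0)
Total reachable: 82 (grid has 82 open cells total)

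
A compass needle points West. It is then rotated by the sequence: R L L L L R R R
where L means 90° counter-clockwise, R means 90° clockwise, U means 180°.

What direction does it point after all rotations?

Answer: Final heading: West

Derivation:
Start: West
  R (right (90° clockwise)) -> North
  L (left (90° counter-clockwise)) -> West
  L (left (90° counter-clockwise)) -> South
  L (left (90° counter-clockwise)) -> East
  L (left (90° counter-clockwise)) -> North
  R (right (90° clockwise)) -> East
  R (right (90° clockwise)) -> South
  R (right (90° clockwise)) -> West
Final: West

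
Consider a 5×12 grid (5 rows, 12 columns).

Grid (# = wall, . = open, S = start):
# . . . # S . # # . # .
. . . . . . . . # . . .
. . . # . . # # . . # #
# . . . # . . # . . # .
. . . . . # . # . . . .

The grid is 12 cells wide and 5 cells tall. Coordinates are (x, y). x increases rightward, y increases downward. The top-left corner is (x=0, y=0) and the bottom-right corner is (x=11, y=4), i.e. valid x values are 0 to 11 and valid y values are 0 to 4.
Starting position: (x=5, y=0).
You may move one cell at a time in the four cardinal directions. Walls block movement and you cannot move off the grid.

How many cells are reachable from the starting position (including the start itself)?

Answer: Reachable cells: 29

Derivation:
BFS flood-fill from (x=5, y=0):
  Distance 0: (x=5, y=0)
  Distance 1: (x=6, y=0), (x=5, y=1)
  Distance 2: (x=4, y=1), (x=6, y=1), (x=5, y=2)
  Distance 3: (x=3, y=1), (x=7, y=1), (x=4, y=2), (x=5, y=3)
  Distance 4: (x=3, y=0), (x=2, y=1), (x=6, y=3)
  Distance 5: (x=2, y=0), (x=1, y=1), (x=2, y=2), (x=6, y=4)
  Distance 6: (x=1, y=0), (x=0, y=1), (x=1, y=2), (x=2, y=3)
  Distance 7: (x=0, y=2), (x=1, y=3), (x=3, y=3), (x=2, y=4)
  Distance 8: (x=1, y=4), (x=3, y=4)
  Distance 9: (x=0, y=4), (x=4, y=4)
Total reachable: 29 (grid has 43 open cells total)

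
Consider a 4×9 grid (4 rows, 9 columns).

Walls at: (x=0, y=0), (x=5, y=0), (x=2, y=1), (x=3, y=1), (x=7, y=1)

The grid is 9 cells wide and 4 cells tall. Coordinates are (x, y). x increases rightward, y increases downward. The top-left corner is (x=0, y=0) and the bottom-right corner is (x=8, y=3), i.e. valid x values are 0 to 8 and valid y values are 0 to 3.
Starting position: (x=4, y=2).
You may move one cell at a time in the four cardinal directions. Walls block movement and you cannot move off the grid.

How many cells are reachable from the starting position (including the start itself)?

BFS flood-fill from (x=4, y=2):
  Distance 0: (x=4, y=2)
  Distance 1: (x=4, y=1), (x=3, y=2), (x=5, y=2), (x=4, y=3)
  Distance 2: (x=4, y=0), (x=5, y=1), (x=2, y=2), (x=6, y=2), (x=3, y=3), (x=5, y=3)
  Distance 3: (x=3, y=0), (x=6, y=1), (x=1, y=2), (x=7, y=2), (x=2, y=3), (x=6, y=3)
  Distance 4: (x=2, y=0), (x=6, y=0), (x=1, y=1), (x=0, y=2), (x=8, y=2), (x=1, y=3), (x=7, y=3)
  Distance 5: (x=1, y=0), (x=7, y=0), (x=0, y=1), (x=8, y=1), (x=0, y=3), (x=8, y=3)
  Distance 6: (x=8, y=0)
Total reachable: 31 (grid has 31 open cells total)

Answer: Reachable cells: 31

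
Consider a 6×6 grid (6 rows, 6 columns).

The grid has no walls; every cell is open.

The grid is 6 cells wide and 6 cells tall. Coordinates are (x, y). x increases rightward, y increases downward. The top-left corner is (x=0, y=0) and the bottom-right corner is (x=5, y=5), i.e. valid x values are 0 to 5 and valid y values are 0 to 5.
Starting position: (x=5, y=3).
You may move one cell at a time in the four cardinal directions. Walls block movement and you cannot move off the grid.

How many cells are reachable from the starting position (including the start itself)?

BFS flood-fill from (x=5, y=3):
  Distance 0: (x=5, y=3)
  Distance 1: (x=5, y=2), (x=4, y=3), (x=5, y=4)
  Distance 2: (x=5, y=1), (x=4, y=2), (x=3, y=3), (x=4, y=4), (x=5, y=5)
  Distance 3: (x=5, y=0), (x=4, y=1), (x=3, y=2), (x=2, y=3), (x=3, y=4), (x=4, y=5)
  Distance 4: (x=4, y=0), (x=3, y=1), (x=2, y=2), (x=1, y=3), (x=2, y=4), (x=3, y=5)
  Distance 5: (x=3, y=0), (x=2, y=1), (x=1, y=2), (x=0, y=3), (x=1, y=4), (x=2, y=5)
  Distance 6: (x=2, y=0), (x=1, y=1), (x=0, y=2), (x=0, y=4), (x=1, y=5)
  Distance 7: (x=1, y=0), (x=0, y=1), (x=0, y=5)
  Distance 8: (x=0, y=0)
Total reachable: 36 (grid has 36 open cells total)

Answer: Reachable cells: 36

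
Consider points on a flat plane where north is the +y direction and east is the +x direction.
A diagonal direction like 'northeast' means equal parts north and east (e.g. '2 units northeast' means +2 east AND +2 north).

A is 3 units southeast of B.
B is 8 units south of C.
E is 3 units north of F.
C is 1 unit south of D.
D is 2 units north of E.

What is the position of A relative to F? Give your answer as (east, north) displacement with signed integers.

Answer: A is at (east=3, north=-7) relative to F.

Derivation:
Place F at the origin (east=0, north=0).
  E is 3 units north of F: delta (east=+0, north=+3); E at (east=0, north=3).
  D is 2 units north of E: delta (east=+0, north=+2); D at (east=0, north=5).
  C is 1 unit south of D: delta (east=+0, north=-1); C at (east=0, north=4).
  B is 8 units south of C: delta (east=+0, north=-8); B at (east=0, north=-4).
  A is 3 units southeast of B: delta (east=+3, north=-3); A at (east=3, north=-7).
Therefore A relative to F: (east=3, north=-7).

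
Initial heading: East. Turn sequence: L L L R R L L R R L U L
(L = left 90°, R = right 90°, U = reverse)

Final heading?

Start: East
  L (left (90° counter-clockwise)) -> North
  L (left (90° counter-clockwise)) -> West
  L (left (90° counter-clockwise)) -> South
  R (right (90° clockwise)) -> West
  R (right (90° clockwise)) -> North
  L (left (90° counter-clockwise)) -> West
  L (left (90° counter-clockwise)) -> South
  R (right (90° clockwise)) -> West
  R (right (90° clockwise)) -> North
  L (left (90° counter-clockwise)) -> West
  U (U-turn (180°)) -> East
  L (left (90° counter-clockwise)) -> North
Final: North

Answer: Final heading: North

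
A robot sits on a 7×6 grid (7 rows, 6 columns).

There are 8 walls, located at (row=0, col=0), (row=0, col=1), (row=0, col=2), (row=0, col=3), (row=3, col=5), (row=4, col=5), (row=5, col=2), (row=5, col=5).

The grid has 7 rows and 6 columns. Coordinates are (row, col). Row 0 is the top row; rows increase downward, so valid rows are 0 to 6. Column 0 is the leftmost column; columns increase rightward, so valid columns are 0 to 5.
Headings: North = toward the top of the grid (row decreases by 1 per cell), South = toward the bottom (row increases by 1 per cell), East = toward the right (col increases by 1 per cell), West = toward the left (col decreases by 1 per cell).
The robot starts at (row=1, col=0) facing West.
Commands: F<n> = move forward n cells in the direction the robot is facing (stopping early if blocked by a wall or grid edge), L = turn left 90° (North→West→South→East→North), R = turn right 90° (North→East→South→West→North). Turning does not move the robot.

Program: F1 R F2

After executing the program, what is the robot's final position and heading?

Start: (row=1, col=0), facing West
  F1: move forward 0/1 (blocked), now at (row=1, col=0)
  R: turn right, now facing North
  F2: move forward 0/2 (blocked), now at (row=1, col=0)
Final: (row=1, col=0), facing North

Answer: Final position: (row=1, col=0), facing North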